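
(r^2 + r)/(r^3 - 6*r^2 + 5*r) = (r + 1)/(r^2 - 6*r + 5)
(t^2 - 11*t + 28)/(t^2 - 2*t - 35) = (t - 4)/(t + 5)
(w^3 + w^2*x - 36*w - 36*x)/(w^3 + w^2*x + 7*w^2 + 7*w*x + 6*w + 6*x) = (w - 6)/(w + 1)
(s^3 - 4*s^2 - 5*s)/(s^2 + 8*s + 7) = s*(s - 5)/(s + 7)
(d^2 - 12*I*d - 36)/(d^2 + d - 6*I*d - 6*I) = (d - 6*I)/(d + 1)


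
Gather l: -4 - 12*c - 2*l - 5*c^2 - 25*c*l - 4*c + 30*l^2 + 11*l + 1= -5*c^2 - 16*c + 30*l^2 + l*(9 - 25*c) - 3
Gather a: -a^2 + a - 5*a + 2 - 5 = -a^2 - 4*a - 3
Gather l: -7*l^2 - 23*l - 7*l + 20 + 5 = -7*l^2 - 30*l + 25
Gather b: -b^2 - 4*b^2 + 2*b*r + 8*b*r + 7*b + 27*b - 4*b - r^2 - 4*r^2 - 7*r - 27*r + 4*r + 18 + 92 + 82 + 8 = -5*b^2 + b*(10*r + 30) - 5*r^2 - 30*r + 200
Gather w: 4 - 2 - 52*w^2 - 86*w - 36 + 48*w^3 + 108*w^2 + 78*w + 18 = 48*w^3 + 56*w^2 - 8*w - 16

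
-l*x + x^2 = x*(-l + x)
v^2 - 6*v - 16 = (v - 8)*(v + 2)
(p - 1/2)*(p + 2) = p^2 + 3*p/2 - 1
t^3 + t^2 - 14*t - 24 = (t - 4)*(t + 2)*(t + 3)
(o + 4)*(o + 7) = o^2 + 11*o + 28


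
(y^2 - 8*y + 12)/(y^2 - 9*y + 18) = (y - 2)/(y - 3)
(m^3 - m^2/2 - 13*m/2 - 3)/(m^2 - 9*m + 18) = (m^2 + 5*m/2 + 1)/(m - 6)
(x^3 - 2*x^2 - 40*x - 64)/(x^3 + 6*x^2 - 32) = (x^2 - 6*x - 16)/(x^2 + 2*x - 8)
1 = 1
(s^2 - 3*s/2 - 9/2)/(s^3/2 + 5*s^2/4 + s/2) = 2*(2*s^2 - 3*s - 9)/(s*(2*s^2 + 5*s + 2))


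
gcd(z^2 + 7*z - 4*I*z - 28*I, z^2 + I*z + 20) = z - 4*I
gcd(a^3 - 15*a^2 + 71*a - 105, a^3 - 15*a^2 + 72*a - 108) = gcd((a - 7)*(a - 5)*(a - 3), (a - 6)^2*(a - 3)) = a - 3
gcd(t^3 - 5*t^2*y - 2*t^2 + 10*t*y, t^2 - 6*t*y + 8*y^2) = 1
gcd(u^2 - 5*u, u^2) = u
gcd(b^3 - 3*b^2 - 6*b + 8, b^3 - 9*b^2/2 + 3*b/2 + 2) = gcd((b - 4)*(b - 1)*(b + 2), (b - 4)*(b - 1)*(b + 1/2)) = b^2 - 5*b + 4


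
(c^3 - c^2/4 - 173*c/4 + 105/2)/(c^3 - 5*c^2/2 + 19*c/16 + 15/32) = 8*(c^2 + c - 42)/(8*c^2 - 10*c - 3)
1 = 1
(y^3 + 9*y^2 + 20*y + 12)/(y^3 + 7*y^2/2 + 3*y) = 2*(y^2 + 7*y + 6)/(y*(2*y + 3))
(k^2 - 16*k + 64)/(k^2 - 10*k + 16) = (k - 8)/(k - 2)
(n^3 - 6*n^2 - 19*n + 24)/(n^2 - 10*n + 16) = (n^2 + 2*n - 3)/(n - 2)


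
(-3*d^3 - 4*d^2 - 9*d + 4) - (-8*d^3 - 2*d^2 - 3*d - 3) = 5*d^3 - 2*d^2 - 6*d + 7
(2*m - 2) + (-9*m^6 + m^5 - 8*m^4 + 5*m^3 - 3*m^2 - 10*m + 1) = -9*m^6 + m^5 - 8*m^4 + 5*m^3 - 3*m^2 - 8*m - 1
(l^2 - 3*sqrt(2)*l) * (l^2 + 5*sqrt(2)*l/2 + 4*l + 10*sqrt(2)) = l^4 - sqrt(2)*l^3/2 + 4*l^3 - 15*l^2 - 2*sqrt(2)*l^2 - 60*l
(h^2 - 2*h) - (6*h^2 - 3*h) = -5*h^2 + h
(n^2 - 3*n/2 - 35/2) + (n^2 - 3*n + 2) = 2*n^2 - 9*n/2 - 31/2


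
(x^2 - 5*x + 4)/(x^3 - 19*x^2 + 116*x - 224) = (x - 1)/(x^2 - 15*x + 56)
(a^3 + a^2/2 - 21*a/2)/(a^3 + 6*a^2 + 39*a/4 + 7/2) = 2*a*(a - 3)/(2*a^2 + 5*a + 2)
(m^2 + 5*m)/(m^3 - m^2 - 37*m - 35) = m/(m^2 - 6*m - 7)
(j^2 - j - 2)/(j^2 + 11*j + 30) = (j^2 - j - 2)/(j^2 + 11*j + 30)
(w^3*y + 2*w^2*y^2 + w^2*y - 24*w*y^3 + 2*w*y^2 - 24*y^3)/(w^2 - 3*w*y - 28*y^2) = y*(-w^3 - 2*w^2*y - w^2 + 24*w*y^2 - 2*w*y + 24*y^2)/(-w^2 + 3*w*y + 28*y^2)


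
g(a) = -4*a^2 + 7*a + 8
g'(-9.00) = 79.00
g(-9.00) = -379.00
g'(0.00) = 7.00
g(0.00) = 8.00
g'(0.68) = 1.56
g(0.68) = 10.91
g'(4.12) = -25.96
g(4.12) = -31.06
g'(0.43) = 3.56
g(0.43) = 10.27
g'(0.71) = 1.32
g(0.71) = 10.95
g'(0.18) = 5.56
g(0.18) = 9.13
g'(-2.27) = 25.16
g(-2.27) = -28.50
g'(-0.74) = 12.92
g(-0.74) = 0.63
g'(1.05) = -1.40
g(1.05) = 10.94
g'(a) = 7 - 8*a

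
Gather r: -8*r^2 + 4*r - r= -8*r^2 + 3*r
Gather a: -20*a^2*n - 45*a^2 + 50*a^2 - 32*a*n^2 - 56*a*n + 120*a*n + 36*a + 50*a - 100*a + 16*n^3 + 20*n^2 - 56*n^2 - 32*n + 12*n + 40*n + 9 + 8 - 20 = a^2*(5 - 20*n) + a*(-32*n^2 + 64*n - 14) + 16*n^3 - 36*n^2 + 20*n - 3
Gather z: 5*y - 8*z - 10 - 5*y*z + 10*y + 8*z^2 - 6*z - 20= 15*y + 8*z^2 + z*(-5*y - 14) - 30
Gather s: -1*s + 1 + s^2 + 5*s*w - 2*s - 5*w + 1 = s^2 + s*(5*w - 3) - 5*w + 2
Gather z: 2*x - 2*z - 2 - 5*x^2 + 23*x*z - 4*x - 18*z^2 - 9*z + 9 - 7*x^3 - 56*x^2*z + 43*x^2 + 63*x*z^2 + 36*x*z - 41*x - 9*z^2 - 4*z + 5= -7*x^3 + 38*x^2 - 43*x + z^2*(63*x - 27) + z*(-56*x^2 + 59*x - 15) + 12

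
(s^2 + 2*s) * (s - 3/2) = s^3 + s^2/2 - 3*s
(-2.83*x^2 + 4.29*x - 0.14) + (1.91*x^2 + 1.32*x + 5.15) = -0.92*x^2 + 5.61*x + 5.01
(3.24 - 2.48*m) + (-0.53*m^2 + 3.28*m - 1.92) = -0.53*m^2 + 0.8*m + 1.32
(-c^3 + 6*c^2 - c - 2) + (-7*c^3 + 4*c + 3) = -8*c^3 + 6*c^2 + 3*c + 1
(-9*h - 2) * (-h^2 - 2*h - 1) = 9*h^3 + 20*h^2 + 13*h + 2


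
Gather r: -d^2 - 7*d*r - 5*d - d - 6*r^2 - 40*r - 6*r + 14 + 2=-d^2 - 6*d - 6*r^2 + r*(-7*d - 46) + 16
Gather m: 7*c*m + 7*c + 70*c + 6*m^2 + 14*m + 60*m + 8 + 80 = 77*c + 6*m^2 + m*(7*c + 74) + 88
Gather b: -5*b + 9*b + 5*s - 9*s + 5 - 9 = 4*b - 4*s - 4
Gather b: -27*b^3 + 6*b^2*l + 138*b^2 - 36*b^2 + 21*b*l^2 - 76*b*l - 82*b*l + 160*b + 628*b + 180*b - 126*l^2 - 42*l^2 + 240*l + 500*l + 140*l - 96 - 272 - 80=-27*b^3 + b^2*(6*l + 102) + b*(21*l^2 - 158*l + 968) - 168*l^2 + 880*l - 448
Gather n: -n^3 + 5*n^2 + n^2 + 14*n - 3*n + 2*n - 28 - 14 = -n^3 + 6*n^2 + 13*n - 42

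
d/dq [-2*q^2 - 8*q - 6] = -4*q - 8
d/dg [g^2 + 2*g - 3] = 2*g + 2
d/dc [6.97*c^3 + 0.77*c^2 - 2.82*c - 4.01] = 20.91*c^2 + 1.54*c - 2.82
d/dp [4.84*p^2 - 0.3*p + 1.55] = 9.68*p - 0.3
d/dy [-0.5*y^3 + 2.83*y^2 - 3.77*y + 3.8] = -1.5*y^2 + 5.66*y - 3.77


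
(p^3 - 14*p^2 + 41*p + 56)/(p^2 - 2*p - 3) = (p^2 - 15*p + 56)/(p - 3)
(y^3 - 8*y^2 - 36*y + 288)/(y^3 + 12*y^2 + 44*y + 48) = (y^2 - 14*y + 48)/(y^2 + 6*y + 8)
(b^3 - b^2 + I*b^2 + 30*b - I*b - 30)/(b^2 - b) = b + I + 30/b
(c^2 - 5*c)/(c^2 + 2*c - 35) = c/(c + 7)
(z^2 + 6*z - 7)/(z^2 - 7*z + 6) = (z + 7)/(z - 6)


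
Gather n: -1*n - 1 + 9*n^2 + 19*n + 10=9*n^2 + 18*n + 9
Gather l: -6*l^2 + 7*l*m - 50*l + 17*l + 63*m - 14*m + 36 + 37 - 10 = -6*l^2 + l*(7*m - 33) + 49*m + 63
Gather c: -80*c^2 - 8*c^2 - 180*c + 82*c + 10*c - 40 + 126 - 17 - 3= -88*c^2 - 88*c + 66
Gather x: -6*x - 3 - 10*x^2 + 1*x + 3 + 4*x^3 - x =4*x^3 - 10*x^2 - 6*x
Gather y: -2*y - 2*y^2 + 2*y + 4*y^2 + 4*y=2*y^2 + 4*y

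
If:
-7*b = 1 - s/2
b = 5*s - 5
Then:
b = -5/69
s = 68/69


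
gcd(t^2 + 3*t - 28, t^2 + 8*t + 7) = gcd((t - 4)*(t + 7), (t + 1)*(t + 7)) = t + 7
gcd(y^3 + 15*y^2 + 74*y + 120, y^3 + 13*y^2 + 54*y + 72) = y^2 + 10*y + 24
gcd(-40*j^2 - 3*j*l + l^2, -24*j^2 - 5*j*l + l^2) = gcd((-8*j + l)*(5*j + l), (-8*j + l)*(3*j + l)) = 8*j - l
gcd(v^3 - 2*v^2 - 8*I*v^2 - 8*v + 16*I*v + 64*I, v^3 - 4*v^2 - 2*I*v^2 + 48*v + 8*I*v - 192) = v^2 + v*(-4 - 8*I) + 32*I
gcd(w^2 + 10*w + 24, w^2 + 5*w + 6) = 1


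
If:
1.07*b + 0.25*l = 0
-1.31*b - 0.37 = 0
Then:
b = -0.28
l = 1.21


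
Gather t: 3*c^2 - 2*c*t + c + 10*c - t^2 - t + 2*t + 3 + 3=3*c^2 + 11*c - t^2 + t*(1 - 2*c) + 6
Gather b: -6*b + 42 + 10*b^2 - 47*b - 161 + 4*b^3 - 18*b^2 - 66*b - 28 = 4*b^3 - 8*b^2 - 119*b - 147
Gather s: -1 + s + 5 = s + 4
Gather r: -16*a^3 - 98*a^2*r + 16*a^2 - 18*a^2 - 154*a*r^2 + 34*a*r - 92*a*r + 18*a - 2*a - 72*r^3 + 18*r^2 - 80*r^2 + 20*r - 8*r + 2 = -16*a^3 - 2*a^2 + 16*a - 72*r^3 + r^2*(-154*a - 62) + r*(-98*a^2 - 58*a + 12) + 2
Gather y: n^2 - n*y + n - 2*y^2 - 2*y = n^2 + n - 2*y^2 + y*(-n - 2)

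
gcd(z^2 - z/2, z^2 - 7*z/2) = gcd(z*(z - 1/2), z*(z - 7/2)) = z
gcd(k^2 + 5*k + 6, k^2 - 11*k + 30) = 1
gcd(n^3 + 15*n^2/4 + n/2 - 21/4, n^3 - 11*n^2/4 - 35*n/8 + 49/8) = n^2 + 3*n/4 - 7/4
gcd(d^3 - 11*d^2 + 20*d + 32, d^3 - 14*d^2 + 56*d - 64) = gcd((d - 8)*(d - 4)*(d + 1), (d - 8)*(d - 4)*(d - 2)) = d^2 - 12*d + 32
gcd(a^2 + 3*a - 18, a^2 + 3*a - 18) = a^2 + 3*a - 18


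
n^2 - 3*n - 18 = (n - 6)*(n + 3)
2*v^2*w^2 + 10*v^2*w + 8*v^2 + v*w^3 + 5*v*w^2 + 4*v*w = (2*v + w)*(w + 4)*(v*w + v)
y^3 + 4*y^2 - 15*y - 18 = (y - 3)*(y + 1)*(y + 6)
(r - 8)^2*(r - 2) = r^3 - 18*r^2 + 96*r - 128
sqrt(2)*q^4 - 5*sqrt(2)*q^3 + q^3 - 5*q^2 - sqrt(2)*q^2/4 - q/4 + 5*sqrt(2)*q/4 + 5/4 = (q - 5)*(q - 1/2)*(q + 1/2)*(sqrt(2)*q + 1)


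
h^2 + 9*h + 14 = (h + 2)*(h + 7)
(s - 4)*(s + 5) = s^2 + s - 20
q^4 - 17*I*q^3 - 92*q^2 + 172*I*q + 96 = (q - 8*I)*(q - 6*I)*(q - 2*I)*(q - I)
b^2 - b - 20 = (b - 5)*(b + 4)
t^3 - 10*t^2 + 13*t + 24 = (t - 8)*(t - 3)*(t + 1)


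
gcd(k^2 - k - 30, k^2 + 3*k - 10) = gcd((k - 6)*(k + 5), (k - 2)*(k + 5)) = k + 5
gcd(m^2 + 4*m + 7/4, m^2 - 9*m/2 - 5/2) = m + 1/2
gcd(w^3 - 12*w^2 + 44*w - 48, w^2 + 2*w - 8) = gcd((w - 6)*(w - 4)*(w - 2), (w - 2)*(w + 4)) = w - 2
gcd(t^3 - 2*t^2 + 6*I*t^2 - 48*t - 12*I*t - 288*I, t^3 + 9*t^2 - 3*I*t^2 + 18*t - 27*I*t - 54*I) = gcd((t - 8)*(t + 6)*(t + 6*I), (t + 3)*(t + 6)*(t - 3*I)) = t + 6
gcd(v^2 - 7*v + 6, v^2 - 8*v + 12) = v - 6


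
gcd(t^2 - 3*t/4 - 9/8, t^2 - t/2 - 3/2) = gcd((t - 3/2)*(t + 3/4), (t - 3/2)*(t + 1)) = t - 3/2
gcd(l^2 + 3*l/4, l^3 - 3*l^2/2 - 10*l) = l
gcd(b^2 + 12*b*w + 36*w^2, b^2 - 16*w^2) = 1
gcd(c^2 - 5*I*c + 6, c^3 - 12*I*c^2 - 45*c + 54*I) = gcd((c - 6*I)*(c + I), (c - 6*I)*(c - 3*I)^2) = c - 6*I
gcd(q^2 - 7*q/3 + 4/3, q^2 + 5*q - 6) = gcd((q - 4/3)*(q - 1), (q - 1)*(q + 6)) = q - 1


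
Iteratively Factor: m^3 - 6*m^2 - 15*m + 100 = (m - 5)*(m^2 - m - 20) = (m - 5)*(m + 4)*(m - 5)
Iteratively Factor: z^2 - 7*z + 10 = (z - 5)*(z - 2)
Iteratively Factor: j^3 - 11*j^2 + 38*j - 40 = (j - 4)*(j^2 - 7*j + 10) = (j - 5)*(j - 4)*(j - 2)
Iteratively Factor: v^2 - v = (v)*(v - 1)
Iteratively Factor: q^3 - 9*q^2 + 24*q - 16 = (q - 4)*(q^2 - 5*q + 4) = (q - 4)^2*(q - 1)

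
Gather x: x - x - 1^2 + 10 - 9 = 0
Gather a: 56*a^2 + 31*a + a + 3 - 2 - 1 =56*a^2 + 32*a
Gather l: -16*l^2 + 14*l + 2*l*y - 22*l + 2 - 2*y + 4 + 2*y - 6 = -16*l^2 + l*(2*y - 8)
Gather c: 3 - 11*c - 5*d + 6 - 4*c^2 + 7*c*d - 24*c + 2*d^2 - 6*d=-4*c^2 + c*(7*d - 35) + 2*d^2 - 11*d + 9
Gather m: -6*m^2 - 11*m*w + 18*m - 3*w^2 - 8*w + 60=-6*m^2 + m*(18 - 11*w) - 3*w^2 - 8*w + 60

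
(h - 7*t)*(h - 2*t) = h^2 - 9*h*t + 14*t^2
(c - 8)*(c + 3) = c^2 - 5*c - 24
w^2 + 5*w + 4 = (w + 1)*(w + 4)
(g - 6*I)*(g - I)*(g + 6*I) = g^3 - I*g^2 + 36*g - 36*I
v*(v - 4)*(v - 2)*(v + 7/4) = v^4 - 17*v^3/4 - 5*v^2/2 + 14*v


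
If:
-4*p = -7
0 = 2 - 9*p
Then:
No Solution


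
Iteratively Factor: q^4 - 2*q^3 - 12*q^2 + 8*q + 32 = (q - 2)*(q^3 - 12*q - 16) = (q - 2)*(q + 2)*(q^2 - 2*q - 8) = (q - 4)*(q - 2)*(q + 2)*(q + 2)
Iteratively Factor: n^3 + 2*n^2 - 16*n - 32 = (n + 4)*(n^2 - 2*n - 8) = (n - 4)*(n + 4)*(n + 2)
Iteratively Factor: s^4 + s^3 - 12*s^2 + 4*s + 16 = (s + 4)*(s^3 - 3*s^2 + 4) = (s - 2)*(s + 4)*(s^2 - s - 2) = (s - 2)*(s + 1)*(s + 4)*(s - 2)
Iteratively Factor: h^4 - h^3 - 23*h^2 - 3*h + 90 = (h + 3)*(h^3 - 4*h^2 - 11*h + 30) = (h - 2)*(h + 3)*(h^2 - 2*h - 15) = (h - 5)*(h - 2)*(h + 3)*(h + 3)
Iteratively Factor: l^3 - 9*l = (l + 3)*(l^2 - 3*l) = l*(l + 3)*(l - 3)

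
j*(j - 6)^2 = j^3 - 12*j^2 + 36*j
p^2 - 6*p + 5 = (p - 5)*(p - 1)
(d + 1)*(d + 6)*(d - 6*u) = d^3 - 6*d^2*u + 7*d^2 - 42*d*u + 6*d - 36*u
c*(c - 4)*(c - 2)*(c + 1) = c^4 - 5*c^3 + 2*c^2 + 8*c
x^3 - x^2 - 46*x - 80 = (x - 8)*(x + 2)*(x + 5)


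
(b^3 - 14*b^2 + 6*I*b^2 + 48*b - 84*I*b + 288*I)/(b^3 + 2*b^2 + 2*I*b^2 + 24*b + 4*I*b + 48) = (b^2 - 14*b + 48)/(b^2 + b*(2 - 4*I) - 8*I)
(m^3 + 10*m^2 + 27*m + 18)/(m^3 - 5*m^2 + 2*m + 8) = (m^2 + 9*m + 18)/(m^2 - 6*m + 8)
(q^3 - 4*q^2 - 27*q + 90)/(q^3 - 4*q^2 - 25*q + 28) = (q^3 - 4*q^2 - 27*q + 90)/(q^3 - 4*q^2 - 25*q + 28)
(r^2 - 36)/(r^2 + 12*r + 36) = (r - 6)/(r + 6)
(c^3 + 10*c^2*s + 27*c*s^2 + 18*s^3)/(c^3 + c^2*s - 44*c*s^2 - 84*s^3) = (-c^2 - 4*c*s - 3*s^2)/(-c^2 + 5*c*s + 14*s^2)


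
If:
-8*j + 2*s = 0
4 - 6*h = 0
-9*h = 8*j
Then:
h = 2/3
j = -3/4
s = -3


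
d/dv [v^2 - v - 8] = 2*v - 1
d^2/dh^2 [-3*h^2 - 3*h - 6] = -6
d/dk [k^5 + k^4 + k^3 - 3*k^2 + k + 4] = 5*k^4 + 4*k^3 + 3*k^2 - 6*k + 1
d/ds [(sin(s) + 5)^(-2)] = -2*cos(s)/(sin(s) + 5)^3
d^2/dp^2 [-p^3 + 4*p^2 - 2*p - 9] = 8 - 6*p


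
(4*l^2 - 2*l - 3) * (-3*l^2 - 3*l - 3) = -12*l^4 - 6*l^3 + 3*l^2 + 15*l + 9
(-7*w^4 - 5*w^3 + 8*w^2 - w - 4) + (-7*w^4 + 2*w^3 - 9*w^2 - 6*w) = -14*w^4 - 3*w^3 - w^2 - 7*w - 4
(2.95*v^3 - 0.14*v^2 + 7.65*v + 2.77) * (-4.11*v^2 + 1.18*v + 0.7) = -12.1245*v^5 + 4.0564*v^4 - 29.5417*v^3 - 2.4557*v^2 + 8.6236*v + 1.939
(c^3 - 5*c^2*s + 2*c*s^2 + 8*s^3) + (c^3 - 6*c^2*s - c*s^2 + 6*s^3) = 2*c^3 - 11*c^2*s + c*s^2 + 14*s^3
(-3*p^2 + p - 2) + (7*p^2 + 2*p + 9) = 4*p^2 + 3*p + 7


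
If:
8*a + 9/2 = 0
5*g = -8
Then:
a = -9/16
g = -8/5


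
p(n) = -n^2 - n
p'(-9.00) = 17.00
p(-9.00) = -72.00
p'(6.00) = -13.00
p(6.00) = -42.00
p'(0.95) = -2.90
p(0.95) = -1.85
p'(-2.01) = 3.02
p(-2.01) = -2.03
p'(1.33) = -3.66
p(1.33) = -3.10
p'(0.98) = -2.96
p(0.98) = -1.94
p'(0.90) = -2.80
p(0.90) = -1.71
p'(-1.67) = 2.34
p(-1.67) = -1.12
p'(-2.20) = 3.40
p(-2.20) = -2.64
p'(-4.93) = 8.86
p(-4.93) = -19.37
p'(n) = -2*n - 1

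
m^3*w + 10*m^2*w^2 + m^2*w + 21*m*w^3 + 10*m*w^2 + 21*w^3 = (m + 3*w)*(m + 7*w)*(m*w + w)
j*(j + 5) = j^2 + 5*j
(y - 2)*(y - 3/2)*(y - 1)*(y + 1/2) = y^4 - 4*y^3 + 17*y^2/4 + y/4 - 3/2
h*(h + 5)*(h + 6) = h^3 + 11*h^2 + 30*h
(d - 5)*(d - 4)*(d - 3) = d^3 - 12*d^2 + 47*d - 60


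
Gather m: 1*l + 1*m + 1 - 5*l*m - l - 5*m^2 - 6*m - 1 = -5*m^2 + m*(-5*l - 5)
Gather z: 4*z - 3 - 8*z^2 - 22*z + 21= -8*z^2 - 18*z + 18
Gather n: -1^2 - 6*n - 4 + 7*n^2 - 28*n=7*n^2 - 34*n - 5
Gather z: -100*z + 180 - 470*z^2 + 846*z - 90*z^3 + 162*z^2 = -90*z^3 - 308*z^2 + 746*z + 180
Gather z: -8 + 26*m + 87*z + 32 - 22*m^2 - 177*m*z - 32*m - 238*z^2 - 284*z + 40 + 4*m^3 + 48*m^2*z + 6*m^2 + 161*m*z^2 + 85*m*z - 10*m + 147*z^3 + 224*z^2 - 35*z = 4*m^3 - 16*m^2 - 16*m + 147*z^3 + z^2*(161*m - 14) + z*(48*m^2 - 92*m - 232) + 64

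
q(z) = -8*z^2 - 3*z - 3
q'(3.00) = -51.00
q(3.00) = -84.00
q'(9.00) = -147.00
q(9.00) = -678.00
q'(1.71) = -30.36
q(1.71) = -31.52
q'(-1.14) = 15.24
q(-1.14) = -9.98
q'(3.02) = -51.32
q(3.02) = -85.02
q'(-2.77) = 41.32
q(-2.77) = -56.07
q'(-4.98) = 76.68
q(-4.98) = -186.46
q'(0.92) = -17.72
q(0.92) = -12.53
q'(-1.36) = 18.76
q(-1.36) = -13.72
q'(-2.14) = 31.24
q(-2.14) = -33.22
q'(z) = -16*z - 3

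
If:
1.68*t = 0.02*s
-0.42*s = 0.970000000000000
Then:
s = -2.31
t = -0.03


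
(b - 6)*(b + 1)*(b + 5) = b^3 - 31*b - 30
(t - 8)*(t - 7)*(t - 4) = t^3 - 19*t^2 + 116*t - 224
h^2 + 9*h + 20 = (h + 4)*(h + 5)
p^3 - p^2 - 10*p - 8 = (p - 4)*(p + 1)*(p + 2)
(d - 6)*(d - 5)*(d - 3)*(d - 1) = d^4 - 15*d^3 + 77*d^2 - 153*d + 90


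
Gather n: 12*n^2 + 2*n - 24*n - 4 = 12*n^2 - 22*n - 4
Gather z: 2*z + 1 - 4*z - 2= -2*z - 1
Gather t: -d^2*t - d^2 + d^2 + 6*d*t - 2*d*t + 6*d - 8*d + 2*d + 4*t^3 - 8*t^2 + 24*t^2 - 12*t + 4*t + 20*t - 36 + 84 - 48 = 4*t^3 + 16*t^2 + t*(-d^2 + 4*d + 12)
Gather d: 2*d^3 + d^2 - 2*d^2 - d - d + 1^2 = 2*d^3 - d^2 - 2*d + 1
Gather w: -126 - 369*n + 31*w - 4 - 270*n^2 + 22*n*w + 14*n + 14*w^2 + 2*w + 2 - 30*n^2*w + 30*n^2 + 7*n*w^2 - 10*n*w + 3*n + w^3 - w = -240*n^2 - 352*n + w^3 + w^2*(7*n + 14) + w*(-30*n^2 + 12*n + 32) - 128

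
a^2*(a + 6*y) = a^3 + 6*a^2*y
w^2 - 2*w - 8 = (w - 4)*(w + 2)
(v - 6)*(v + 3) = v^2 - 3*v - 18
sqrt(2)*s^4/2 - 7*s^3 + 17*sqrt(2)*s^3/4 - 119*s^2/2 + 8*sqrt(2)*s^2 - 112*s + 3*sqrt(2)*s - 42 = (s + 1/2)*(s + 6)*(s - 7*sqrt(2))*(sqrt(2)*s/2 + sqrt(2))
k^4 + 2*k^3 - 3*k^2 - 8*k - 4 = (k - 2)*(k + 1)^2*(k + 2)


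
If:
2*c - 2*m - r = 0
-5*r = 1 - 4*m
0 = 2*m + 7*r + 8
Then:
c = -25/19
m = -33/38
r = -17/19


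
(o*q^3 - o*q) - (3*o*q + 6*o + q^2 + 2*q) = o*q^3 - 4*o*q - 6*o - q^2 - 2*q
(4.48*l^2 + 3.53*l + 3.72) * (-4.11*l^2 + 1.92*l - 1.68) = -18.4128*l^4 - 5.9067*l^3 - 16.038*l^2 + 1.212*l - 6.2496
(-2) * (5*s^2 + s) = -10*s^2 - 2*s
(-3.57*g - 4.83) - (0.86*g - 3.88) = -4.43*g - 0.95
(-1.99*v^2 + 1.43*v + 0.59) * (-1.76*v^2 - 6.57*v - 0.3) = 3.5024*v^4 + 10.5575*v^3 - 9.8365*v^2 - 4.3053*v - 0.177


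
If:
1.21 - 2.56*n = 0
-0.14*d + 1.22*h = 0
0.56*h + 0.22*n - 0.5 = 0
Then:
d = 6.16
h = 0.71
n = 0.47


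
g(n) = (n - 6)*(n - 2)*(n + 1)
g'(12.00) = 268.00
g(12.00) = 780.00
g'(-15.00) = 889.00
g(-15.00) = -4998.00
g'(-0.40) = 10.08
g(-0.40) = 9.22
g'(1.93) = -11.85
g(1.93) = 0.83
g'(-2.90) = 69.83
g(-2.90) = -82.86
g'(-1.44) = 30.38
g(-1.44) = -11.26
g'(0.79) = -5.19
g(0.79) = 11.28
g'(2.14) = -12.22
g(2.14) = -1.70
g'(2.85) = -11.53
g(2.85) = -10.31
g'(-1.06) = 22.21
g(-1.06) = -1.30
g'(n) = (n - 6)*(n - 2) + (n - 6)*(n + 1) + (n - 2)*(n + 1)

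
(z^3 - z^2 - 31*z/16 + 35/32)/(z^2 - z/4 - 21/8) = (8*z^2 + 6*z - 5)/(4*(2*z + 3))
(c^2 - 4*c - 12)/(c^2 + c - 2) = (c - 6)/(c - 1)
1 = 1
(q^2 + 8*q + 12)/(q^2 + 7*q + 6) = (q + 2)/(q + 1)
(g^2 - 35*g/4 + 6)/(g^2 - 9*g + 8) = (g - 3/4)/(g - 1)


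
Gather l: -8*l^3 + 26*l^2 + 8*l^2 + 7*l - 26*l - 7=-8*l^3 + 34*l^2 - 19*l - 7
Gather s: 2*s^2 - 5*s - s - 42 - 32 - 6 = 2*s^2 - 6*s - 80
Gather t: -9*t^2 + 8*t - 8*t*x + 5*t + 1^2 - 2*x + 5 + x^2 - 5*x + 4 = -9*t^2 + t*(13 - 8*x) + x^2 - 7*x + 10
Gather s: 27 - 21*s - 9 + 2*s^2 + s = 2*s^2 - 20*s + 18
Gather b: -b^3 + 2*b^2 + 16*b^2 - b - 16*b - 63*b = -b^3 + 18*b^2 - 80*b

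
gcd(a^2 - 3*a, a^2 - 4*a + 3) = a - 3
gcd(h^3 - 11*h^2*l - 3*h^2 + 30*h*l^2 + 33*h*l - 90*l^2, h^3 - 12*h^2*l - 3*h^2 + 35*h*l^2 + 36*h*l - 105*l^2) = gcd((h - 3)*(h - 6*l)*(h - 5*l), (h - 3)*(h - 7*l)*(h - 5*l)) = h^2 - 5*h*l - 3*h + 15*l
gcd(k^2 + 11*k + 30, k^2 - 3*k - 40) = k + 5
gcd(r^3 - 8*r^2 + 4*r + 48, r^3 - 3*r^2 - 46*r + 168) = r^2 - 10*r + 24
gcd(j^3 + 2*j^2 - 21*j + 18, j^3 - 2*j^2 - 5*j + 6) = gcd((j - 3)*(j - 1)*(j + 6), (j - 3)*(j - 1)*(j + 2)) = j^2 - 4*j + 3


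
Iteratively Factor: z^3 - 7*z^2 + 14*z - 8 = (z - 2)*(z^2 - 5*z + 4) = (z - 2)*(z - 1)*(z - 4)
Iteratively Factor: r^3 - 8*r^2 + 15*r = (r - 3)*(r^2 - 5*r) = (r - 5)*(r - 3)*(r)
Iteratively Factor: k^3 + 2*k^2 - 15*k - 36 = (k + 3)*(k^2 - k - 12) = (k + 3)^2*(k - 4)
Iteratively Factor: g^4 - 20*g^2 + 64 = (g + 4)*(g^3 - 4*g^2 - 4*g + 16) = (g - 2)*(g + 4)*(g^2 - 2*g - 8) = (g - 4)*(g - 2)*(g + 4)*(g + 2)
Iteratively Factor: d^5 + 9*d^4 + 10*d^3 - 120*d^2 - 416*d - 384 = (d - 4)*(d^4 + 13*d^3 + 62*d^2 + 128*d + 96) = (d - 4)*(d + 3)*(d^3 + 10*d^2 + 32*d + 32) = (d - 4)*(d + 3)*(d + 4)*(d^2 + 6*d + 8) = (d - 4)*(d + 2)*(d + 3)*(d + 4)*(d + 4)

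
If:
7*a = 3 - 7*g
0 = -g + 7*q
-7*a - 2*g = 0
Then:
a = -6/35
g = 3/5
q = 3/35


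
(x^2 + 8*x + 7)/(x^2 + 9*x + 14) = (x + 1)/(x + 2)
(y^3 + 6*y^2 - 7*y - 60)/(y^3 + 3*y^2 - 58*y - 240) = (y^2 + y - 12)/(y^2 - 2*y - 48)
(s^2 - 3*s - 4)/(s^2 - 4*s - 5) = (s - 4)/(s - 5)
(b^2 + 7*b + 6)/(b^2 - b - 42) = (b + 1)/(b - 7)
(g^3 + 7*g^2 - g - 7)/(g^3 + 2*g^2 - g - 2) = (g + 7)/(g + 2)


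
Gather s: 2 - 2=0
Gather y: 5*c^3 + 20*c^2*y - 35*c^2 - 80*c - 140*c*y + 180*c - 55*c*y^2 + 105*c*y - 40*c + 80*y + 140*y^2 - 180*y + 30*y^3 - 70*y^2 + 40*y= 5*c^3 - 35*c^2 + 60*c + 30*y^3 + y^2*(70 - 55*c) + y*(20*c^2 - 35*c - 60)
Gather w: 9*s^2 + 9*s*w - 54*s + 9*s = 9*s^2 + 9*s*w - 45*s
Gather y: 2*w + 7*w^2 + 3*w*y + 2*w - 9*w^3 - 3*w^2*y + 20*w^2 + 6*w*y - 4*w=-9*w^3 + 27*w^2 + y*(-3*w^2 + 9*w)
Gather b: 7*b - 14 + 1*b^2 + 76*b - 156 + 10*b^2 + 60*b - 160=11*b^2 + 143*b - 330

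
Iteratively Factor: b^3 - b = (b)*(b^2 - 1) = b*(b + 1)*(b - 1)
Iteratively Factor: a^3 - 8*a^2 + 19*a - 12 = (a - 4)*(a^2 - 4*a + 3) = (a - 4)*(a - 1)*(a - 3)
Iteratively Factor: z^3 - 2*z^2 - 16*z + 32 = (z + 4)*(z^2 - 6*z + 8) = (z - 4)*(z + 4)*(z - 2)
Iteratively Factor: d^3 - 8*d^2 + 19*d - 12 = (d - 1)*(d^2 - 7*d + 12) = (d - 3)*(d - 1)*(d - 4)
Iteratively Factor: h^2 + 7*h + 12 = (h + 3)*(h + 4)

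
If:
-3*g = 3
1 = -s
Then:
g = -1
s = -1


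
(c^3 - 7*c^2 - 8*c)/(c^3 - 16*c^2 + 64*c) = (c + 1)/(c - 8)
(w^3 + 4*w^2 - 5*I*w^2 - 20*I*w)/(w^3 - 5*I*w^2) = (w + 4)/w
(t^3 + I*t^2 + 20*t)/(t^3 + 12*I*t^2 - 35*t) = (t - 4*I)/(t + 7*I)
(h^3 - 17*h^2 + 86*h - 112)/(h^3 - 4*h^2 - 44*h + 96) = (h - 7)/(h + 6)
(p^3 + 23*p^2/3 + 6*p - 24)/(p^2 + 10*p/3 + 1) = (3*p^2 + 14*p - 24)/(3*p + 1)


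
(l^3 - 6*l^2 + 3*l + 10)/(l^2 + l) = l - 7 + 10/l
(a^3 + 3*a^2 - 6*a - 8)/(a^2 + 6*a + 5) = (a^2 + 2*a - 8)/(a + 5)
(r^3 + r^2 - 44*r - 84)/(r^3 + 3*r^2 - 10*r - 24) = (r^2 - r - 42)/(r^2 + r - 12)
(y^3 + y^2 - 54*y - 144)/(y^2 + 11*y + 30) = (y^2 - 5*y - 24)/(y + 5)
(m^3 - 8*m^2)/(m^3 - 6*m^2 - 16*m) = m/(m + 2)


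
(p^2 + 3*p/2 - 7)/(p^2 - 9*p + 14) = (p + 7/2)/(p - 7)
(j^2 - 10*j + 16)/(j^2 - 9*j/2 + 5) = 2*(j - 8)/(2*j - 5)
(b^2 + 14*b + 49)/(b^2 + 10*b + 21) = (b + 7)/(b + 3)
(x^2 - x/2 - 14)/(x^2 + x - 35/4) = 2*(x - 4)/(2*x - 5)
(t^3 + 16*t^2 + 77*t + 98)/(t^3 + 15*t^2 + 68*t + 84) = (t + 7)/(t + 6)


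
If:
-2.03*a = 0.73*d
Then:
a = -0.359605911330049*d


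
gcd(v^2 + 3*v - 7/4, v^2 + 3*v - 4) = 1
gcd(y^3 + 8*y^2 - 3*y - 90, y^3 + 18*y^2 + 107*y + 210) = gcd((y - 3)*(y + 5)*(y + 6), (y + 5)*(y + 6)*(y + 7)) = y^2 + 11*y + 30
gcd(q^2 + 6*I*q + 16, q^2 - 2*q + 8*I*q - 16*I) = q + 8*I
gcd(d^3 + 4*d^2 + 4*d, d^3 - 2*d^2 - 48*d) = d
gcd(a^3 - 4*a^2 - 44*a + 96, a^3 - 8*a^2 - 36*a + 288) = a^2 - 2*a - 48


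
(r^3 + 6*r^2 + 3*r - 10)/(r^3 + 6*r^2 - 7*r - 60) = (r^2 + r - 2)/(r^2 + r - 12)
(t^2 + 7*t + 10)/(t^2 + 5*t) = (t + 2)/t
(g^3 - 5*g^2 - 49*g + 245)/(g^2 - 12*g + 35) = g + 7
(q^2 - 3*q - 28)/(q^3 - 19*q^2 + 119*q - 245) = (q + 4)/(q^2 - 12*q + 35)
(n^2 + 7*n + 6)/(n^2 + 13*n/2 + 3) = 2*(n + 1)/(2*n + 1)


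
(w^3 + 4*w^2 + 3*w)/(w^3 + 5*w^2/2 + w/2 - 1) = 2*w*(w + 3)/(2*w^2 + 3*w - 2)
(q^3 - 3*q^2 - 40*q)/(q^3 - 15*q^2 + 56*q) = (q + 5)/(q - 7)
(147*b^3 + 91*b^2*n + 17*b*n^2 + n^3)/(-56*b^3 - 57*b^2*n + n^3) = (-21*b^2 - 10*b*n - n^2)/(8*b^2 + 7*b*n - n^2)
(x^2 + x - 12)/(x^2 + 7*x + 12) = (x - 3)/(x + 3)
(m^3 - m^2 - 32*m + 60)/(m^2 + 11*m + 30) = (m^2 - 7*m + 10)/(m + 5)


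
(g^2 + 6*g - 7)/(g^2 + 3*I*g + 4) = (g^2 + 6*g - 7)/(g^2 + 3*I*g + 4)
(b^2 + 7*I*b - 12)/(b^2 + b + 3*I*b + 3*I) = (b + 4*I)/(b + 1)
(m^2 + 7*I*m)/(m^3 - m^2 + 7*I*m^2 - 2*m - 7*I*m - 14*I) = m/(m^2 - m - 2)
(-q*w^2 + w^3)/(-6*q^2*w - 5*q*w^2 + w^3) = w*(q - w)/(6*q^2 + 5*q*w - w^2)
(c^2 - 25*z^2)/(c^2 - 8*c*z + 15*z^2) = (-c - 5*z)/(-c + 3*z)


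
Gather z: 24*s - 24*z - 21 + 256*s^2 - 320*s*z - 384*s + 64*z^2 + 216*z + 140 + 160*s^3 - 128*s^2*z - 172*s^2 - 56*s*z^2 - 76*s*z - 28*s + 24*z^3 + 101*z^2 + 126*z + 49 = 160*s^3 + 84*s^2 - 388*s + 24*z^3 + z^2*(165 - 56*s) + z*(-128*s^2 - 396*s + 318) + 168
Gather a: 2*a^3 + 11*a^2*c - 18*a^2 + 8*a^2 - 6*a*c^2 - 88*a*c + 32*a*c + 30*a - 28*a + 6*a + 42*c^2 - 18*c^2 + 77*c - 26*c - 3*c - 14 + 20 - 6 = 2*a^3 + a^2*(11*c - 10) + a*(-6*c^2 - 56*c + 8) + 24*c^2 + 48*c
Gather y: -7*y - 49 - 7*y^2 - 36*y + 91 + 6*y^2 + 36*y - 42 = -y^2 - 7*y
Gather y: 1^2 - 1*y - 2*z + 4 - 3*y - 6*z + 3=-4*y - 8*z + 8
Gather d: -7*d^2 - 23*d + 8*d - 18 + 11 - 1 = -7*d^2 - 15*d - 8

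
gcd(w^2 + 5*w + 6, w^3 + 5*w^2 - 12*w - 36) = w + 2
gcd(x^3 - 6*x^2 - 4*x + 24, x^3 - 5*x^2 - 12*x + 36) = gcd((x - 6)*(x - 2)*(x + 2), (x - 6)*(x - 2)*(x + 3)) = x^2 - 8*x + 12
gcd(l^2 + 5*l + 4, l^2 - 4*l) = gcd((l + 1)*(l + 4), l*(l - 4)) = 1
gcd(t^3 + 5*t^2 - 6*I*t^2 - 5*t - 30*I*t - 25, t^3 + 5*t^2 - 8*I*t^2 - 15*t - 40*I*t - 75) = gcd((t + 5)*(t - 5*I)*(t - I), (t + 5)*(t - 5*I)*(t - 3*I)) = t^2 + t*(5 - 5*I) - 25*I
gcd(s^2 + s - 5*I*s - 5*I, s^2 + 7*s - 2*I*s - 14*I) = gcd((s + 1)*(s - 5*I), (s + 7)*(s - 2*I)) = 1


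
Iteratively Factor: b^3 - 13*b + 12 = (b + 4)*(b^2 - 4*b + 3) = (b - 3)*(b + 4)*(b - 1)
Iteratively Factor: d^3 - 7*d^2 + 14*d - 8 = (d - 4)*(d^2 - 3*d + 2) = (d - 4)*(d - 2)*(d - 1)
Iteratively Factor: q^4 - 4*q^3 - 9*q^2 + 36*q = (q + 3)*(q^3 - 7*q^2 + 12*q) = (q - 4)*(q + 3)*(q^2 - 3*q) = (q - 4)*(q - 3)*(q + 3)*(q)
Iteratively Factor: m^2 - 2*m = (m)*(m - 2)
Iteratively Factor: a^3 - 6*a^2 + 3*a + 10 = (a + 1)*(a^2 - 7*a + 10) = (a - 5)*(a + 1)*(a - 2)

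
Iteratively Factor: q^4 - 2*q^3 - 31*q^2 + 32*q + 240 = (q - 5)*(q^3 + 3*q^2 - 16*q - 48) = (q - 5)*(q + 4)*(q^2 - q - 12) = (q - 5)*(q - 4)*(q + 4)*(q + 3)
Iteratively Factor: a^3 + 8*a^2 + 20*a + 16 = (a + 2)*(a^2 + 6*a + 8) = (a + 2)*(a + 4)*(a + 2)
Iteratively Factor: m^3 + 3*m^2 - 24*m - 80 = (m + 4)*(m^2 - m - 20) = (m - 5)*(m + 4)*(m + 4)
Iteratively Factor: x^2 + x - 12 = (x - 3)*(x + 4)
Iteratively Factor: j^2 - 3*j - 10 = (j + 2)*(j - 5)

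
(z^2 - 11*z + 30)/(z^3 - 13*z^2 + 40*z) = (z - 6)/(z*(z - 8))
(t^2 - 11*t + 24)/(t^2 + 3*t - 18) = (t - 8)/(t + 6)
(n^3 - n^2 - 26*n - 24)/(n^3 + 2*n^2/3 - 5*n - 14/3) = 3*(n^2 - 2*n - 24)/(3*n^2 - n - 14)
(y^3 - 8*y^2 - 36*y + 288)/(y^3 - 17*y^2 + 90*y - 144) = (y + 6)/(y - 3)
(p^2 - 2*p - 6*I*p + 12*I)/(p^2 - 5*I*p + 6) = (p - 2)/(p + I)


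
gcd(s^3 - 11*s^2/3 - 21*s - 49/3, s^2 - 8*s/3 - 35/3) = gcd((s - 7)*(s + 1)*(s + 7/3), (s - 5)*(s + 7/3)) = s + 7/3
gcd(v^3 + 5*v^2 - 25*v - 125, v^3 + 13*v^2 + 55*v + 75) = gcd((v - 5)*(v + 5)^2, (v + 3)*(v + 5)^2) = v^2 + 10*v + 25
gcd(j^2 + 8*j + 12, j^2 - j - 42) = j + 6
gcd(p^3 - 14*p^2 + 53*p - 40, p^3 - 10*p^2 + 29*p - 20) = p^2 - 6*p + 5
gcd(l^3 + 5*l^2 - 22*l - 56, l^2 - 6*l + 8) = l - 4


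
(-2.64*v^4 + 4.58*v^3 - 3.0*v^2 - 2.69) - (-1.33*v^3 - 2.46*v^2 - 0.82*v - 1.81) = -2.64*v^4 + 5.91*v^3 - 0.54*v^2 + 0.82*v - 0.88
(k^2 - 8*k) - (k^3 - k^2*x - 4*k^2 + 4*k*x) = -k^3 + k^2*x + 5*k^2 - 4*k*x - 8*k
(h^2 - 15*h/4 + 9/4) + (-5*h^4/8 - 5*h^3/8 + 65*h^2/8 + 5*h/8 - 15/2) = -5*h^4/8 - 5*h^3/8 + 73*h^2/8 - 25*h/8 - 21/4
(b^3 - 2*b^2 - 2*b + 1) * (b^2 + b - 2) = b^5 - b^4 - 6*b^3 + 3*b^2 + 5*b - 2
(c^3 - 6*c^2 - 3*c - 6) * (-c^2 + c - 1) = -c^5 + 7*c^4 - 4*c^3 + 9*c^2 - 3*c + 6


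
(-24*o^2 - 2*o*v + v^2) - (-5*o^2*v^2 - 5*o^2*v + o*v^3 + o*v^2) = 5*o^2*v^2 + 5*o^2*v - 24*o^2 - o*v^3 - o*v^2 - 2*o*v + v^2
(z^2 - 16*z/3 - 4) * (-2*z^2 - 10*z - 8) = -2*z^4 + 2*z^3/3 + 160*z^2/3 + 248*z/3 + 32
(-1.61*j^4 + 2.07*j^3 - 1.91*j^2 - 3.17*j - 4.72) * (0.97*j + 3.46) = -1.5617*j^5 - 3.5627*j^4 + 5.3095*j^3 - 9.6835*j^2 - 15.5466*j - 16.3312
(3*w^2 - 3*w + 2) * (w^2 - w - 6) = 3*w^4 - 6*w^3 - 13*w^2 + 16*w - 12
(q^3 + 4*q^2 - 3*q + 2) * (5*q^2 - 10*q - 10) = 5*q^5 + 10*q^4 - 65*q^3 + 10*q - 20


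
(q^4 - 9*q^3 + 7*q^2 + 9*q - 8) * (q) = q^5 - 9*q^4 + 7*q^3 + 9*q^2 - 8*q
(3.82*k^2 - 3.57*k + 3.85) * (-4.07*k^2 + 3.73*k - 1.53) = -15.5474*k^4 + 28.7785*k^3 - 34.8302*k^2 + 19.8226*k - 5.8905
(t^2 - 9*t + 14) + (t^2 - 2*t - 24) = 2*t^2 - 11*t - 10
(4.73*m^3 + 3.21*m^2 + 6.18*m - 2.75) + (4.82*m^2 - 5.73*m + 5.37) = 4.73*m^3 + 8.03*m^2 + 0.449999999999999*m + 2.62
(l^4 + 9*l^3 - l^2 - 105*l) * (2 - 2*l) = -2*l^5 - 16*l^4 + 20*l^3 + 208*l^2 - 210*l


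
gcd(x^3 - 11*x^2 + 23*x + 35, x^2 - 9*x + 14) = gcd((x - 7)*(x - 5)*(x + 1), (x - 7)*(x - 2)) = x - 7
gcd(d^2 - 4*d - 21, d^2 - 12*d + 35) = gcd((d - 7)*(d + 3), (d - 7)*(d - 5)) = d - 7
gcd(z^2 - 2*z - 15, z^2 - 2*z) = 1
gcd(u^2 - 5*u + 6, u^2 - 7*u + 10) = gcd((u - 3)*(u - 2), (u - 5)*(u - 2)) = u - 2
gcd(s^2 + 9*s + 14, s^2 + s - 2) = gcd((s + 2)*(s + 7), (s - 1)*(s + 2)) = s + 2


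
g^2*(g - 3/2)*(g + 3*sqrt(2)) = g^4 - 3*g^3/2 + 3*sqrt(2)*g^3 - 9*sqrt(2)*g^2/2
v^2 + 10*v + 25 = (v + 5)^2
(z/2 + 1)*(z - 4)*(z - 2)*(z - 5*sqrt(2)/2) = z^4/2 - 2*z^3 - 5*sqrt(2)*z^3/4 - 2*z^2 + 5*sqrt(2)*z^2 + 5*sqrt(2)*z + 8*z - 20*sqrt(2)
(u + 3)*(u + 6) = u^2 + 9*u + 18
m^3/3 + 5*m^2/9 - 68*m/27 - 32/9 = (m/3 + 1)*(m - 8/3)*(m + 4/3)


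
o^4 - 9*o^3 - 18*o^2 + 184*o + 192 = (o - 8)*(o - 6)*(o + 1)*(o + 4)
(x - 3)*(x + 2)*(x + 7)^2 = x^4 + 13*x^3 + 29*x^2 - 133*x - 294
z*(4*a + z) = 4*a*z + z^2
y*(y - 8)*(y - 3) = y^3 - 11*y^2 + 24*y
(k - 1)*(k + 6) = k^2 + 5*k - 6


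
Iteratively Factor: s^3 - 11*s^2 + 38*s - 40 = (s - 5)*(s^2 - 6*s + 8) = (s - 5)*(s - 4)*(s - 2)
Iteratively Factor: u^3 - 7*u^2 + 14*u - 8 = (u - 4)*(u^2 - 3*u + 2) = (u - 4)*(u - 1)*(u - 2)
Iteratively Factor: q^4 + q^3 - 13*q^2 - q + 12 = (q - 1)*(q^3 + 2*q^2 - 11*q - 12) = (q - 1)*(q + 4)*(q^2 - 2*q - 3) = (q - 1)*(q + 1)*(q + 4)*(q - 3)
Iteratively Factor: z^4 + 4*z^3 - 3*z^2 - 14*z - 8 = (z + 1)*(z^3 + 3*z^2 - 6*z - 8) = (z + 1)^2*(z^2 + 2*z - 8) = (z + 1)^2*(z + 4)*(z - 2)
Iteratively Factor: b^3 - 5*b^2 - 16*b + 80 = (b - 5)*(b^2 - 16) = (b - 5)*(b + 4)*(b - 4)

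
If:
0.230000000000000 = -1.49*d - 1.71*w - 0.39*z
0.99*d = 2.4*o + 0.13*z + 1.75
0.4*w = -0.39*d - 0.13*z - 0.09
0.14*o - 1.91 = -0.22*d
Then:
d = 7.01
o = 2.62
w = -4.32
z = -8.43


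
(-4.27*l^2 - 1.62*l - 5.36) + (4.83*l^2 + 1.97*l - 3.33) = 0.56*l^2 + 0.35*l - 8.69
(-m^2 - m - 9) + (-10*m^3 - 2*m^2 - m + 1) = -10*m^3 - 3*m^2 - 2*m - 8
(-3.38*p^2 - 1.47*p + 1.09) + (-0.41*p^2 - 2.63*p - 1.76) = -3.79*p^2 - 4.1*p - 0.67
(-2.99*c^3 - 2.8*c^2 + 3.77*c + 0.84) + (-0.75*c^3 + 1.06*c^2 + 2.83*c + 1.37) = -3.74*c^3 - 1.74*c^2 + 6.6*c + 2.21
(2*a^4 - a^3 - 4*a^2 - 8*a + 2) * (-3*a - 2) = -6*a^5 - a^4 + 14*a^3 + 32*a^2 + 10*a - 4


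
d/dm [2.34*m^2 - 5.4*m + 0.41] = 4.68*m - 5.4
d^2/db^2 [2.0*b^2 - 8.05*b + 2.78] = 4.00000000000000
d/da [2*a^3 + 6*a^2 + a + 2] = 6*a^2 + 12*a + 1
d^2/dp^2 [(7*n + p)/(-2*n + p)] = -18*n/(2*n - p)^3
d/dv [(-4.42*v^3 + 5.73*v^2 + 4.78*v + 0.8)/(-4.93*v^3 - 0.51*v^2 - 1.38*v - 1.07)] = (30.5031*v^4 + 59.33*v^3 + 20.5506*v^2 - 11.4462*v - 4.0106)/(24.3049*v^6 + 5.0286*v^5 + 13.8669*v^4 + 11.9578*v^3 + 2.9958*v^2 + 2.9532*v + 1.1449)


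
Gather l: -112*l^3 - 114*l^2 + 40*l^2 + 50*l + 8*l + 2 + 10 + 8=-112*l^3 - 74*l^2 + 58*l + 20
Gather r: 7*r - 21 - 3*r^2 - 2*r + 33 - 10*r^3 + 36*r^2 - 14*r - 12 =-10*r^3 + 33*r^2 - 9*r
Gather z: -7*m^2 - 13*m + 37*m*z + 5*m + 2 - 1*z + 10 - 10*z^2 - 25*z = -7*m^2 - 8*m - 10*z^2 + z*(37*m - 26) + 12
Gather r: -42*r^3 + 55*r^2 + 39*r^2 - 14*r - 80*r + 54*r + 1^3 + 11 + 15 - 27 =-42*r^3 + 94*r^2 - 40*r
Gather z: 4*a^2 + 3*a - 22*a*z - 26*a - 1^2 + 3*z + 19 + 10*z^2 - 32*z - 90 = 4*a^2 - 23*a + 10*z^2 + z*(-22*a - 29) - 72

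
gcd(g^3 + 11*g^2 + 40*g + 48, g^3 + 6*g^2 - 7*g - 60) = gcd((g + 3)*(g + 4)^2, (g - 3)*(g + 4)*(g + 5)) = g + 4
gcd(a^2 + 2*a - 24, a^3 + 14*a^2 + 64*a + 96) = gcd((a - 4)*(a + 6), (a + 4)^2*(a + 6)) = a + 6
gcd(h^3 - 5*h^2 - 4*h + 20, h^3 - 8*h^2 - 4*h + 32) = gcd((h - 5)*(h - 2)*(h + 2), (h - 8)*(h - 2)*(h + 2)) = h^2 - 4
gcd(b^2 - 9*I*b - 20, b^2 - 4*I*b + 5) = b - 5*I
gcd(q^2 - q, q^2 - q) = q^2 - q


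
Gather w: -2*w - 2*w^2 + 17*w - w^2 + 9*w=-3*w^2 + 24*w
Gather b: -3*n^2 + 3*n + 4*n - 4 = -3*n^2 + 7*n - 4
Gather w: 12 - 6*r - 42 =-6*r - 30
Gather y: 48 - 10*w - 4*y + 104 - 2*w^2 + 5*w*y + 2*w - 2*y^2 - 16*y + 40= -2*w^2 - 8*w - 2*y^2 + y*(5*w - 20) + 192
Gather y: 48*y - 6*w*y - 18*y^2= -18*y^2 + y*(48 - 6*w)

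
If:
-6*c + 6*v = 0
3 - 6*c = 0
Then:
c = 1/2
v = 1/2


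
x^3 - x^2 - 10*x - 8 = (x - 4)*(x + 1)*(x + 2)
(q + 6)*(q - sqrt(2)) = q^2 - sqrt(2)*q + 6*q - 6*sqrt(2)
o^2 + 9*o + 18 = (o + 3)*(o + 6)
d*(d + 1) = d^2 + d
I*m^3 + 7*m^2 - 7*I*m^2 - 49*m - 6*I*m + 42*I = (m - 7)*(m - 6*I)*(I*m + 1)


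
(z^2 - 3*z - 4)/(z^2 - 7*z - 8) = (z - 4)/(z - 8)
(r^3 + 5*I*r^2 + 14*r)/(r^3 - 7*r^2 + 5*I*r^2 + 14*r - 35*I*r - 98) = r/(r - 7)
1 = 1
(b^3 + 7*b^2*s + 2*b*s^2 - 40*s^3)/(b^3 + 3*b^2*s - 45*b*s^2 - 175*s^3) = (-b^2 - 2*b*s + 8*s^2)/(-b^2 + 2*b*s + 35*s^2)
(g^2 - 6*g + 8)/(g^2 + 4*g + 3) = (g^2 - 6*g + 8)/(g^2 + 4*g + 3)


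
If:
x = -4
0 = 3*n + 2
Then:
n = -2/3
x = -4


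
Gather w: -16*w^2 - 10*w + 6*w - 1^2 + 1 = -16*w^2 - 4*w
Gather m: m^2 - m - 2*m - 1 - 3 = m^2 - 3*m - 4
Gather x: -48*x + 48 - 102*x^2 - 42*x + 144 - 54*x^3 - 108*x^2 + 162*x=-54*x^3 - 210*x^2 + 72*x + 192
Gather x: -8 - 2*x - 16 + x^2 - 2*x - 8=x^2 - 4*x - 32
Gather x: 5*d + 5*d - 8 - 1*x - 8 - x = 10*d - 2*x - 16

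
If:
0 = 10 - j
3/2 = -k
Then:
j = 10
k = -3/2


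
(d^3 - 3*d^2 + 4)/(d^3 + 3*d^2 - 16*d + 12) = (d^2 - d - 2)/(d^2 + 5*d - 6)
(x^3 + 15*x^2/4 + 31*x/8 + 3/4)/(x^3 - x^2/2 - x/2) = (8*x^3 + 30*x^2 + 31*x + 6)/(4*x*(2*x^2 - x - 1))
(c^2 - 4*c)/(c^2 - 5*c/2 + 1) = 2*c*(c - 4)/(2*c^2 - 5*c + 2)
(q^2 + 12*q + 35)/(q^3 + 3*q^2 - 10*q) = (q + 7)/(q*(q - 2))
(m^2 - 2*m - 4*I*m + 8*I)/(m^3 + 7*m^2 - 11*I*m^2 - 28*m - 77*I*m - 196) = (m - 2)/(m^2 + 7*m*(1 - I) - 49*I)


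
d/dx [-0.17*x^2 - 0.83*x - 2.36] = -0.34*x - 0.83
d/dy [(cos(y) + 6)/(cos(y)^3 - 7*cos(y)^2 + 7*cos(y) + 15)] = (-165*cos(y) + 11*cos(2*y) + cos(3*y) + 65)*sin(y)/(2*(cos(y)^3 - 7*cos(y)^2 + 7*cos(y) + 15)^2)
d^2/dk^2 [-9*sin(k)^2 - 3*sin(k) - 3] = 3*sin(k) - 18*cos(2*k)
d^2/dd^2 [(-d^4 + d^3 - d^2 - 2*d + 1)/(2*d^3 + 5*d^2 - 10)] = 2*(-39*d^6 - 84*d^5 + 234*d^4 - 60*d^3 - 915*d^2 + 60*d - 50)/(8*d^9 + 60*d^8 + 150*d^7 + 5*d^6 - 600*d^5 - 750*d^4 + 600*d^3 + 1500*d^2 - 1000)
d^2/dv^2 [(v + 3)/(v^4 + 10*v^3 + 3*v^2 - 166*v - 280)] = 2*(4*(v + 3)*(2*v^3 + 15*v^2 + 3*v - 83)^2 + (-4*v^3 - 30*v^2 - 6*v - 3*(v + 3)*(2*v^2 + 10*v + 1) + 166)*(v^4 + 10*v^3 + 3*v^2 - 166*v - 280))/(v^4 + 10*v^3 + 3*v^2 - 166*v - 280)^3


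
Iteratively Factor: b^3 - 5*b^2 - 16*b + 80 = (b - 4)*(b^2 - b - 20) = (b - 4)*(b + 4)*(b - 5)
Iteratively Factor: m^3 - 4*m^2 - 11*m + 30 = (m - 2)*(m^2 - 2*m - 15) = (m - 2)*(m + 3)*(m - 5)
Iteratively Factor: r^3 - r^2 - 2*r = (r + 1)*(r^2 - 2*r) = r*(r + 1)*(r - 2)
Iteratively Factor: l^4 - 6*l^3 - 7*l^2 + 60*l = (l)*(l^3 - 6*l^2 - 7*l + 60) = l*(l - 4)*(l^2 - 2*l - 15) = l*(l - 5)*(l - 4)*(l + 3)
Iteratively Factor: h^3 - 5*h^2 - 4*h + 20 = (h + 2)*(h^2 - 7*h + 10) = (h - 2)*(h + 2)*(h - 5)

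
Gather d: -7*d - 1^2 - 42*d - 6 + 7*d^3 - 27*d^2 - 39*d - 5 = 7*d^3 - 27*d^2 - 88*d - 12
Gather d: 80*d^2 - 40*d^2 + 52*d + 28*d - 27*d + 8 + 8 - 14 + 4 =40*d^2 + 53*d + 6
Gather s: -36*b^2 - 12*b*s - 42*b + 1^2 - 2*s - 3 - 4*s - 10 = -36*b^2 - 42*b + s*(-12*b - 6) - 12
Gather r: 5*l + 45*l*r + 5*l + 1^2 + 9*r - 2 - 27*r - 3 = 10*l + r*(45*l - 18) - 4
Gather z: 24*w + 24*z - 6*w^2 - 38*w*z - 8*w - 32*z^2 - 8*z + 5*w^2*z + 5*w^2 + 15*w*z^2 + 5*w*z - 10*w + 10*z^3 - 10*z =-w^2 + 6*w + 10*z^3 + z^2*(15*w - 32) + z*(5*w^2 - 33*w + 6)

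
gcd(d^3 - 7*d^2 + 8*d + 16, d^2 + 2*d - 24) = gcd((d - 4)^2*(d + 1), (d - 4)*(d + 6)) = d - 4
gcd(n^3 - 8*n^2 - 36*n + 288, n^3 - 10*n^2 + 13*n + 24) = n - 8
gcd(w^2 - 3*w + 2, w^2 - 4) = w - 2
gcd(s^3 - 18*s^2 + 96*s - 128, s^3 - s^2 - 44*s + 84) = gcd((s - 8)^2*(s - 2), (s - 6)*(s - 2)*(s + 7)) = s - 2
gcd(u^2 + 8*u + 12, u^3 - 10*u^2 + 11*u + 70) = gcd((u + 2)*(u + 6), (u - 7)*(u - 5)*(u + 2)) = u + 2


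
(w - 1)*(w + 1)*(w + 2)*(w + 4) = w^4 + 6*w^3 + 7*w^2 - 6*w - 8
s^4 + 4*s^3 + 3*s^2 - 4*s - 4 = (s - 1)*(s + 1)*(s + 2)^2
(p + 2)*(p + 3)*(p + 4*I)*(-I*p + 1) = -I*p^4 + 5*p^3 - 5*I*p^3 + 25*p^2 - 2*I*p^2 + 30*p + 20*I*p + 24*I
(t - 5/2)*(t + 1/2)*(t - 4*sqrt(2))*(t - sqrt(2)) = t^4 - 5*sqrt(2)*t^3 - 2*t^3 + 27*t^2/4 + 10*sqrt(2)*t^2 - 16*t + 25*sqrt(2)*t/4 - 10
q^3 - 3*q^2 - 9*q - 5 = (q - 5)*(q + 1)^2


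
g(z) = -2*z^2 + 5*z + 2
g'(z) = 5 - 4*z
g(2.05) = 3.84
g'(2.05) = -3.20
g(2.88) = -0.19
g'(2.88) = -6.52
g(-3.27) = -35.74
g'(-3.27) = 18.08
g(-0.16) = 1.15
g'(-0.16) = 5.64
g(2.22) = 3.24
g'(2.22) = -3.88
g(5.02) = -23.30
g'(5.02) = -15.08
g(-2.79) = -27.52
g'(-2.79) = 16.16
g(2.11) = 3.65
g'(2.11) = -3.44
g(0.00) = 2.00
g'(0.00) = 5.00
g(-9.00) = -205.00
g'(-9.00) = 41.00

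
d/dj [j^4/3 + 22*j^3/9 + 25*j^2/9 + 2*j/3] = 4*j^3/3 + 22*j^2/3 + 50*j/9 + 2/3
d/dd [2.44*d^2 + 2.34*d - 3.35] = 4.88*d + 2.34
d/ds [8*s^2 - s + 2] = 16*s - 1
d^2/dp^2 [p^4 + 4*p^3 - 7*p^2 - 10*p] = 12*p^2 + 24*p - 14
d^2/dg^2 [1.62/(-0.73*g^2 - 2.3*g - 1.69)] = (1.726596*g^2 + 5.43996*g - 1.62*(1.46*g + 2.3)*(2.92*g + 4.6) + 3.997188)/(0.73*g^2 + 2.3*g + 1.69)^3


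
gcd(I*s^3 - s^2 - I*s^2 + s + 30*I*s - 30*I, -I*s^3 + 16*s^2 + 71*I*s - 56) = 1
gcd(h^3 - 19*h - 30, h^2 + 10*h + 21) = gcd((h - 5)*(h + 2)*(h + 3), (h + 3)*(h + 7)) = h + 3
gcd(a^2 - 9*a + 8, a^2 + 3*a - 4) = a - 1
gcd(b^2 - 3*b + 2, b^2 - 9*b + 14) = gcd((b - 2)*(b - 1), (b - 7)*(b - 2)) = b - 2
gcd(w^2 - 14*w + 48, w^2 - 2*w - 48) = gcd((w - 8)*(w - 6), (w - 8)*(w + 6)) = w - 8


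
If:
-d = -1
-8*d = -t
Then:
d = 1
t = 8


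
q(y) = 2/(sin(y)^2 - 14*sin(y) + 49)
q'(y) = 2*(-2*sin(y)*cos(y) + 14*cos(y))/(sin(y)^2 - 14*sin(y) + 49)^2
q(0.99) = 0.05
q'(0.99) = 0.01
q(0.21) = 0.04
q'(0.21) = 0.01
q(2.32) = 0.05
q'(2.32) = -0.01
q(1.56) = 0.06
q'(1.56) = 0.00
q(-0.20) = 0.04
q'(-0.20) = 0.01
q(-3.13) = 0.04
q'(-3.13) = -0.01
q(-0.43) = 0.04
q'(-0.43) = 0.01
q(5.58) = 0.03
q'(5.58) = 0.01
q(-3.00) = 0.04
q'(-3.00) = -0.01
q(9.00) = 0.05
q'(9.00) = -0.01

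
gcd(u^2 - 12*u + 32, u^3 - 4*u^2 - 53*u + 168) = u - 8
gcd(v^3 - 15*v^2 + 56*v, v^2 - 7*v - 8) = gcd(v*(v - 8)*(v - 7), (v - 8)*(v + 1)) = v - 8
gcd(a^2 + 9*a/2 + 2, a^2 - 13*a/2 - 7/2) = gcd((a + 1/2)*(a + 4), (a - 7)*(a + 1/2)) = a + 1/2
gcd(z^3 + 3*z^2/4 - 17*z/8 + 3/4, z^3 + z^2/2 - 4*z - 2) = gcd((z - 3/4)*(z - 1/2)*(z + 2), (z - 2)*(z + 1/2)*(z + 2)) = z + 2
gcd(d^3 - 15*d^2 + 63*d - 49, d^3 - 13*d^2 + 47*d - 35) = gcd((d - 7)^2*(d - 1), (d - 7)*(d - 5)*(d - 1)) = d^2 - 8*d + 7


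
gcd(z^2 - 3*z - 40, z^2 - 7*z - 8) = z - 8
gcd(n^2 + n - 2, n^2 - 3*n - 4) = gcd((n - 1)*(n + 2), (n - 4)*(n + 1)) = 1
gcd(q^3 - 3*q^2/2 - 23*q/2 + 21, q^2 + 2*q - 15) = q - 3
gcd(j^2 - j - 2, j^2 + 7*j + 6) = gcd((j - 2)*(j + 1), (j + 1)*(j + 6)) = j + 1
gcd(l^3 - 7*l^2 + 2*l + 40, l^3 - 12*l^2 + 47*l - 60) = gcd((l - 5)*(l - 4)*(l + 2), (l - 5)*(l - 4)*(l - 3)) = l^2 - 9*l + 20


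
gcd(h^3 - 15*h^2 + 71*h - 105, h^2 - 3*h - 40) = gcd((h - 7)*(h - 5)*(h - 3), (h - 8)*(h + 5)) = 1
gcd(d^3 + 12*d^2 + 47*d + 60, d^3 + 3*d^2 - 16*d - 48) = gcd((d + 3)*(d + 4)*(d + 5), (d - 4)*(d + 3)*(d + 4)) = d^2 + 7*d + 12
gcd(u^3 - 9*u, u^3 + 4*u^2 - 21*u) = u^2 - 3*u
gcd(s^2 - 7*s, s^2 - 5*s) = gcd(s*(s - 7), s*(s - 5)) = s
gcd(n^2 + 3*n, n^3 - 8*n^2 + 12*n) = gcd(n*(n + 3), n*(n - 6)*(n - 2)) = n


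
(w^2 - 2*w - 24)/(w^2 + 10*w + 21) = (w^2 - 2*w - 24)/(w^2 + 10*w + 21)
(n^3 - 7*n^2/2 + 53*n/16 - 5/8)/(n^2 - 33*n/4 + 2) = (4*n^2 - 13*n + 10)/(4*(n - 8))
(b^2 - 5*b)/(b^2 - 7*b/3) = 3*(b - 5)/(3*b - 7)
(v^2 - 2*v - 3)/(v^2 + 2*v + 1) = (v - 3)/(v + 1)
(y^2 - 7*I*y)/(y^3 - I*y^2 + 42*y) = 1/(y + 6*I)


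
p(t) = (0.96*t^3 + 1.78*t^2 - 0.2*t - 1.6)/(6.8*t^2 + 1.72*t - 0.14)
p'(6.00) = 0.15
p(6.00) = 1.05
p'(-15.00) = 0.14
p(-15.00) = -1.89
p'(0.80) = 0.86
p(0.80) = -0.02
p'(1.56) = 0.27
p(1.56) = 0.32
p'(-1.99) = 0.10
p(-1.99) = -0.07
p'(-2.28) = 0.11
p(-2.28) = -0.10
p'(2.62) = 0.17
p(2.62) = 0.54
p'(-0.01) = 104.81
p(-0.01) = 10.21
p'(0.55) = 2.05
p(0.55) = -0.35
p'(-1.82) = 0.08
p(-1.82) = -0.06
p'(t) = (-13.6*t - 1.72)*(0.96*t^3 + 1.78*t^2 - 0.2*t - 1.6)/(6.8*t^2 + 1.72*t - 0.14)^2 + (2.88*t^2 + 3.56*t - 0.2)/(6.8*t^2 + 1.72*t - 0.14)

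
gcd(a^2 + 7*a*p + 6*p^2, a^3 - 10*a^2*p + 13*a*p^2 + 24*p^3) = a + p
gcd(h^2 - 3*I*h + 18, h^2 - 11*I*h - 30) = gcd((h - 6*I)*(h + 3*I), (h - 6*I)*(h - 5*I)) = h - 6*I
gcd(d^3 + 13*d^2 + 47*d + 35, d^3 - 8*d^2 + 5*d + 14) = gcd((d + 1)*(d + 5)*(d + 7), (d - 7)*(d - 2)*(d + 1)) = d + 1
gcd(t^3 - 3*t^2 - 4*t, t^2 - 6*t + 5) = 1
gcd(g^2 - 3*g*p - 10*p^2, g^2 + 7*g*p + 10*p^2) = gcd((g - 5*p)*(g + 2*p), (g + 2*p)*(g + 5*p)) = g + 2*p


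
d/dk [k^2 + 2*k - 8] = 2*k + 2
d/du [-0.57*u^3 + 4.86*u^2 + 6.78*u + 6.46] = -1.71*u^2 + 9.72*u + 6.78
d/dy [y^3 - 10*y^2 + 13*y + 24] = 3*y^2 - 20*y + 13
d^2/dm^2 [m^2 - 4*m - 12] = 2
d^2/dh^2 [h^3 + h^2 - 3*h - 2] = 6*h + 2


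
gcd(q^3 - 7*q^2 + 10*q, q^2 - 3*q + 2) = q - 2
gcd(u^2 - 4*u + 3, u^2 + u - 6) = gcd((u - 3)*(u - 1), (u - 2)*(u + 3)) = 1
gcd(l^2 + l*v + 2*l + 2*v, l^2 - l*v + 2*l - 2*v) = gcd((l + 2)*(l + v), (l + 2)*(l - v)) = l + 2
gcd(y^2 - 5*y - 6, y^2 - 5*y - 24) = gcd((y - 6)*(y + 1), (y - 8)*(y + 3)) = 1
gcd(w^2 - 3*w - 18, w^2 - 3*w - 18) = w^2 - 3*w - 18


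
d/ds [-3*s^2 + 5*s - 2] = 5 - 6*s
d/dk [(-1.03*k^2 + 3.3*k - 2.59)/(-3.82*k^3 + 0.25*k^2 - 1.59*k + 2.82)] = (-3.9346*k^4 + 25.212*k^3 - 28.8687*k^2 - 4.5142*k + 5.1879)/(14.5924*k^6 - 1.91*k^5 + 12.2101*k^4 - 22.3398*k^3 + 3.9381*k^2 - 8.9676*k + 7.9524)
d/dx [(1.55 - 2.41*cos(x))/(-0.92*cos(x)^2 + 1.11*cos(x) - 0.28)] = (2.2172*cos(x)^2 - 2.852*cos(x) + 1.0457)*sin(x)/(0.8464*cos(x)^4 - 2.0424*cos(x)^3 + 1.7473*cos(x)^2 - 0.6216*cos(x) + 0.0784)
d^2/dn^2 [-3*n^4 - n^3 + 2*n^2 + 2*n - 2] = -36*n^2 - 6*n + 4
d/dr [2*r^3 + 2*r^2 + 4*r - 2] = 6*r^2 + 4*r + 4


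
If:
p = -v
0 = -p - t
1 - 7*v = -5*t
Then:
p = -1/2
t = 1/2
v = 1/2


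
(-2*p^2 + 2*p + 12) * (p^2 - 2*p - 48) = -2*p^4 + 6*p^3 + 104*p^2 - 120*p - 576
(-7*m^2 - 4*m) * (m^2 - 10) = -7*m^4 - 4*m^3 + 70*m^2 + 40*m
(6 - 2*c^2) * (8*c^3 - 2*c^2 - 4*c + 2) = -16*c^5 + 4*c^4 + 56*c^3 - 16*c^2 - 24*c + 12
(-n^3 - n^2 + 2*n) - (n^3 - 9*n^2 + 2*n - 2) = -2*n^3 + 8*n^2 + 2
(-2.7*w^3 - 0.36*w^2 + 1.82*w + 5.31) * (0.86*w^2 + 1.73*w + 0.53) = -2.322*w^5 - 4.9806*w^4 - 0.4886*w^3 + 7.5244*w^2 + 10.1509*w + 2.8143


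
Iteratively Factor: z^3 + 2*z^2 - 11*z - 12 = (z + 4)*(z^2 - 2*z - 3) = (z + 1)*(z + 4)*(z - 3)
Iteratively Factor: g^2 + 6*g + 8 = (g + 4)*(g + 2)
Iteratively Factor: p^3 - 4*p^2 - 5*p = (p)*(p^2 - 4*p - 5) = p*(p + 1)*(p - 5)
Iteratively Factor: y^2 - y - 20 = (y + 4)*(y - 5)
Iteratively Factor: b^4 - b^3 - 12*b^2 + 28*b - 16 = (b - 2)*(b^3 + b^2 - 10*b + 8) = (b - 2)*(b + 4)*(b^2 - 3*b + 2) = (b - 2)*(b - 1)*(b + 4)*(b - 2)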